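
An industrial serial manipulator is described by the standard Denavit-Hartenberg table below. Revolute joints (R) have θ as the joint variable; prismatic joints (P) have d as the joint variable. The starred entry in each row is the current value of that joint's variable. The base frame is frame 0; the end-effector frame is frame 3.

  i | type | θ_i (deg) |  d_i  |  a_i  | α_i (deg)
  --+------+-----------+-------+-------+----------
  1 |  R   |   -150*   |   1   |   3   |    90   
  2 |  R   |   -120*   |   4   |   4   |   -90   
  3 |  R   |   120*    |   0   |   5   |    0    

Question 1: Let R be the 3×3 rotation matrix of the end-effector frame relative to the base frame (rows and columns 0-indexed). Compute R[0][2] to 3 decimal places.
-0.750

End-effector z-axis (col 2 of R) = (-0.7500,-0.4330,-0.5000)
R[0][2] = -0.7500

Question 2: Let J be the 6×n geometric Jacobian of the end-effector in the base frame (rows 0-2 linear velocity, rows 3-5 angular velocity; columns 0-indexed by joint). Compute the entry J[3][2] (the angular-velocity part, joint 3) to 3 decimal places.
-0.750

axis z_2 = (-0.7500,-0.4330,-0.5000); lever o_n−o_2 = (1.0825,-4.3750,2.1651)
cross product → J_v[:, 2] = (-3.1250,1.0825,3.7500)
J_ω[:, 2] = z_2
entry J[3][2] = -0.7500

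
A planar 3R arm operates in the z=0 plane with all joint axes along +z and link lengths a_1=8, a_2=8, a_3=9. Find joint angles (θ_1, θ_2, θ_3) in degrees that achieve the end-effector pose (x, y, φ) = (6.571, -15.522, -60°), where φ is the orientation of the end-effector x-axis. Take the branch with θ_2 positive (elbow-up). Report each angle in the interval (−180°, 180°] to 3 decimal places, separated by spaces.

wrist centre = target − a_3·(cos φ, sin φ) = (2.0710, -7.7278)
cos θ_2 = (64.0075−8²−8²)/(2·8·8) = -0.4999; θ_2 = 119.9961° (elbow-up)
β = atan2(-7.7278,2.0710) = -74.9976°; ψ = atan2(6.9285,4.0005) = 59.9981°
θ_1 = β − ψ = -134.9956°
θ_3 = φ − θ_1 − θ_2 = -45.0005° (wrapped to (-180°,180°])

-134.996 119.996 -45.000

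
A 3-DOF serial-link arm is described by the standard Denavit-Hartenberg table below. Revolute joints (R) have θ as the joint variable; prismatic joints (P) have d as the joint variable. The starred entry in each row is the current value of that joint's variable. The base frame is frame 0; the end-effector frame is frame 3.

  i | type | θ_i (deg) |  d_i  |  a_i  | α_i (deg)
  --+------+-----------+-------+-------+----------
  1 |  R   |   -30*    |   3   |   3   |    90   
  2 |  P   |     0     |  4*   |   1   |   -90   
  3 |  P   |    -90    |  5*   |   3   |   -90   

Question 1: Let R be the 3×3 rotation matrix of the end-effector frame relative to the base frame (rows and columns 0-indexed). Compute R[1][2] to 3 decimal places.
-0.500

End-effector z-axis (col 2 of R) = (0.8660,-0.5000,0.0000)
R[1][2] = -0.5000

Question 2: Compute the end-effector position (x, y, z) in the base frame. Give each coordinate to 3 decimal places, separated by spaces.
-0.036 -8.062 8.000

after link 1: o_1 = (2.5981, -1.5000, 3.0000)
after link 2: o_2 = (1.4641, -5.4641, 3.0000)
after link 3: o_3 = (-0.0359, -8.0622, 8.0000)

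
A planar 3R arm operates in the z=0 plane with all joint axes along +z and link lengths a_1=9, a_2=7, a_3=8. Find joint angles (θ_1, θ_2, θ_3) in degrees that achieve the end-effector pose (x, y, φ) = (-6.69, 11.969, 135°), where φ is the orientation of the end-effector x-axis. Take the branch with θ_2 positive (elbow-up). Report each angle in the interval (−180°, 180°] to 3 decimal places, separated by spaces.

48.589 134.996 -48.585

wrist centre = target − a_3·(cos φ, sin φ) = (-1.0331, 6.3121)
cos θ_2 = (40.9106−9²−7²)/(2·9·7) = -0.7071; θ_2 = 134.9961° (elbow-up)
β = atan2(6.3121,-1.0331) = 99.2955°; ψ = atan2(4.9501,4.0506) = 50.7070°
θ_1 = β − ψ = 48.5885°
θ_3 = φ − θ_1 − θ_2 = -48.5846° (wrapped to (-180°,180°])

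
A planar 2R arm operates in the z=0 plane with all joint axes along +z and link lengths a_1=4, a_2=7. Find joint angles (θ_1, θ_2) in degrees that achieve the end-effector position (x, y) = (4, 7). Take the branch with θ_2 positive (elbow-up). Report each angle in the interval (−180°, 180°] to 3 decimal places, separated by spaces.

0.000 90.000

cos θ_2 = (65.0000−4²−7²)/(2·4·7) = 0.0000; θ_2 = 90.0000° (elbow-up)
β = atan2(7.0000,4.0000) = 60.2551°; ψ = atan2(7.0000,4.0000) = 60.2551°
θ_1 = β − ψ = 0.0000°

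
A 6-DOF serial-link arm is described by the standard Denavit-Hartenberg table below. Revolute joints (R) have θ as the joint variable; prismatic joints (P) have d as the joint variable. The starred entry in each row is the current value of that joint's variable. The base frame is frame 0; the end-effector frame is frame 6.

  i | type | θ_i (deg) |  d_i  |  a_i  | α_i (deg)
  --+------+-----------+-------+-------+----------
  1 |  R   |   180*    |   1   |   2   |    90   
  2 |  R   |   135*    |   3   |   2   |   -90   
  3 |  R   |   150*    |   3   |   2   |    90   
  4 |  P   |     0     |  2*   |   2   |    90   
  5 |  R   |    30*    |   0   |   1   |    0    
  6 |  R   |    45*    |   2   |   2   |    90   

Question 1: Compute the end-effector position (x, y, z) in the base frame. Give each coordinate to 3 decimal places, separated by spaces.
after link 1: o_1 = (-2.0000, 0.0000, 1.0000)
after link 2: o_2 = (-0.5858, 3.0000, 2.4142)
after link 3: o_3 = (0.3108, 2.0000, -0.9319)
after link 4: o_4 = (-0.2068, -0.7321, -1.4495)
after link 5: o_5 = (-0.5604, -1.5981, -1.8030)
after link 6: o_6 = (-1.6086, -3.5299, -0.0228)

-1.609 -3.530 -0.023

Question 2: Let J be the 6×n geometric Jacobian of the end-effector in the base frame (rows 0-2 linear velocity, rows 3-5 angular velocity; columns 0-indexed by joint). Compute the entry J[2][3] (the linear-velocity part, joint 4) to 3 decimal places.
0.354

prismatic axis z_3 = (0.3536,-0.8660,0.3536)
J_v[:, 3] = z_3; J_ω[:, 3] = (0,0,0)
entry J[2][3] = 0.3536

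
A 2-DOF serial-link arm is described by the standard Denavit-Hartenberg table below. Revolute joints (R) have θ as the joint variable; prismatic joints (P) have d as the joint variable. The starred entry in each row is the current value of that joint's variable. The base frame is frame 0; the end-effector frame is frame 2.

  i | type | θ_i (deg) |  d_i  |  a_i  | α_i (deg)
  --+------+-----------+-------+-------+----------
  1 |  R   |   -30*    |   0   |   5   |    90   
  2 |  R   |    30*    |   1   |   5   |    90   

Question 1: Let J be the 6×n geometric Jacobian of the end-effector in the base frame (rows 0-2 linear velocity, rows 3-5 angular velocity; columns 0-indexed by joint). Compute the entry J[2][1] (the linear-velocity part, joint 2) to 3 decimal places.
4.330

axis z_1 = (-0.5000,-0.8660,0.0000); lever o_n−o_1 = (3.2500,-3.0311,2.5000)
cross product → J_v[:, 1] = (-2.1651,1.2500,4.3301)
J_ω[:, 1] = z_1
entry J[2][1] = 4.3301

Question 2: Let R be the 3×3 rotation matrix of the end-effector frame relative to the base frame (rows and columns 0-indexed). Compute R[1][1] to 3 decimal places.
End-effector y-axis (col 1 of R) = (-0.5000,-0.8660,0.0000)
R[1][1] = -0.8660

-0.866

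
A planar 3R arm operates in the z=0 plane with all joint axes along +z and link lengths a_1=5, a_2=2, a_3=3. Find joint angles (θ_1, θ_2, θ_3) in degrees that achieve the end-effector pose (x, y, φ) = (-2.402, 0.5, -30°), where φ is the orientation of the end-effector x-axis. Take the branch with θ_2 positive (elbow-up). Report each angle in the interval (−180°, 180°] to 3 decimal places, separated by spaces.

136.398 89.998 103.604

wrist centre = target − a_3·(cos φ, sin φ) = (-5.0001, 2.0000)
cos θ_2 = (29.0008−5²−2²)/(2·5·2) = 0.0000; θ_2 = 89.9978° (elbow-up)
β = atan2(2.0000,-5.0001) = 158.1989°; ψ = atan2(2.0000,5.0001) = 21.8011°
θ_1 = β − ψ = 136.3978°
θ_3 = φ − θ_1 − θ_2 = 103.6044° (wrapped to (-180°,180°])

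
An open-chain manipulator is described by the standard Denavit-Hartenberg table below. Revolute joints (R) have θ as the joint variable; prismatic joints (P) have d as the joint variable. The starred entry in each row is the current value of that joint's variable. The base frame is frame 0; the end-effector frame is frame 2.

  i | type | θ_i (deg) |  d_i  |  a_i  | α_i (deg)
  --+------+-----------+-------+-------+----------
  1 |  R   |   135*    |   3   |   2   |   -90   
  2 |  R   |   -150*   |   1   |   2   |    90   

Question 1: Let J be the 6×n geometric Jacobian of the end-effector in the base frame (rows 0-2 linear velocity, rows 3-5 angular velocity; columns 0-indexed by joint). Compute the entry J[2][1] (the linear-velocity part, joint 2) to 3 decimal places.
1.732

axis z_1 = (-0.7071,-0.7071,0.0000); lever o_n−o_1 = (0.5176,-1.9319,1.0000)
cross product → J_v[:, 1] = (-0.7071,0.7071,1.7321)
J_ω[:, 1] = z_1
entry J[2][1] = 1.7321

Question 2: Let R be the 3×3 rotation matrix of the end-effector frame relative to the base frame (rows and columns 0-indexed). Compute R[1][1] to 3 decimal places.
End-effector y-axis (col 1 of R) = (-0.7071,-0.7071,0.0000)
R[1][1] = -0.7071

-0.707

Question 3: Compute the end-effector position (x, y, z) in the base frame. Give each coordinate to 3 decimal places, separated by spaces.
after link 1: o_1 = (-1.4142, 1.4142, 3.0000)
after link 2: o_2 = (-0.8966, -0.5176, 4.0000)

-0.897 -0.518 4.000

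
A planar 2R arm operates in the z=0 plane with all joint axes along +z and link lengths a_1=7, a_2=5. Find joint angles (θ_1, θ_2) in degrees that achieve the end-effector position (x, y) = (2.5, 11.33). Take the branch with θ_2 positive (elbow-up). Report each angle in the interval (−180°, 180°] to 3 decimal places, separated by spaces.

65.112 30.005

cos θ_2 = (134.6189−7²−5²)/(2·7·5) = 0.8660; θ_2 = 30.0047° (elbow-up)
β = atan2(11.3300,2.5000) = 77.5569°; ψ = atan2(2.5004,11.3299) = 12.4449°
θ_1 = β − ψ = 65.1120°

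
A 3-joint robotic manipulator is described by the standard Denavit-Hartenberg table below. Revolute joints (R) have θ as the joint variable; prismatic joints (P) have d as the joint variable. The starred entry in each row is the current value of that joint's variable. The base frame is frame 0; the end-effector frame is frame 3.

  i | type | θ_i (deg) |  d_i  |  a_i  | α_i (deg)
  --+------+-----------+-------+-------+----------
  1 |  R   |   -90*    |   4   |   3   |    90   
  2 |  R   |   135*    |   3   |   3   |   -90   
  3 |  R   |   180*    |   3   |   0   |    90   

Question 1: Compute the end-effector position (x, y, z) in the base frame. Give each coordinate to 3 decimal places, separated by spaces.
after link 1: o_1 = (0.0000, -3.0000, 4.0000)
after link 2: o_2 = (-3.0000, -0.8787, 6.1213)
after link 3: o_3 = (-3.0000, 1.2426, 4.0000)

-3.000 1.243 4.000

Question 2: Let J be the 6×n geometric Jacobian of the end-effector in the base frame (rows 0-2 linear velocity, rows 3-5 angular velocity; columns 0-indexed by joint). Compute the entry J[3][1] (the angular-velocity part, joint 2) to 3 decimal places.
axis z_1 = (-1.0000,-0.0000,0.0000); lever o_n−o_1 = (-3.0000,4.2426,0.0000)
cross product → J_v[:, 1] = (-0.0000,-0.0000,-4.2426)
J_ω[:, 1] = z_1
entry J[3][1] = -1.0000

-1.000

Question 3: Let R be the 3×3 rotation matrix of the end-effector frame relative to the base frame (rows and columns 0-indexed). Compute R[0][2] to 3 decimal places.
1.000

End-effector z-axis (col 2 of R) = (1.0000,0.0000,-0.0000)
R[0][2] = 1.0000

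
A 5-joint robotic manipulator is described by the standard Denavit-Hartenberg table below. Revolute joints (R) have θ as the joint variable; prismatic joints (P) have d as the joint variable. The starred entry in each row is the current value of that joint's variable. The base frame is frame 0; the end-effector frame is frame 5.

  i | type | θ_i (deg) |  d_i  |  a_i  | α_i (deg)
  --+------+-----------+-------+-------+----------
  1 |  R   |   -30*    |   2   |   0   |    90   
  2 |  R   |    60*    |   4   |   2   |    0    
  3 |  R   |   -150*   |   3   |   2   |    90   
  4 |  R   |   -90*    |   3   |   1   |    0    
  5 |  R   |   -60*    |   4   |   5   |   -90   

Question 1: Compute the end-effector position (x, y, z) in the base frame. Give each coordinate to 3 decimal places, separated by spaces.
-6.946 -0.031 6.062

after link 1: o_1 = (0.0000, 0.0000, 2.0000)
after link 2: o_2 = (-1.1340, -3.9641, 3.7321)
after link 3: o_3 = (-2.6340, -6.5622, 1.7321)
after link 4: o_4 = (-4.7321, -4.1962, 1.7321)
after link 5: o_5 = (-6.9462, -0.0311, 6.0622)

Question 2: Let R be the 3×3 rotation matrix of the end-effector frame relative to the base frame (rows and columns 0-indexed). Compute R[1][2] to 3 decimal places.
0.750

End-effector z-axis (col 2 of R) = (0.4330,0.7500,-0.5000)
R[1][2] = 0.7500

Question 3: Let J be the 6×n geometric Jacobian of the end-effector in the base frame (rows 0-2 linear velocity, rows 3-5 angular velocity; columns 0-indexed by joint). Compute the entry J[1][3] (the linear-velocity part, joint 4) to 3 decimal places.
axis z_3 = (-0.8660,0.5000,0.0000); lever o_n−o_3 = (-4.3122,6.5311,4.3301)
cross product → J_v[:, 3] = (2.1651,3.7500,-3.5000)
J_ω[:, 3] = z_3
entry J[1][3] = 3.7500

3.750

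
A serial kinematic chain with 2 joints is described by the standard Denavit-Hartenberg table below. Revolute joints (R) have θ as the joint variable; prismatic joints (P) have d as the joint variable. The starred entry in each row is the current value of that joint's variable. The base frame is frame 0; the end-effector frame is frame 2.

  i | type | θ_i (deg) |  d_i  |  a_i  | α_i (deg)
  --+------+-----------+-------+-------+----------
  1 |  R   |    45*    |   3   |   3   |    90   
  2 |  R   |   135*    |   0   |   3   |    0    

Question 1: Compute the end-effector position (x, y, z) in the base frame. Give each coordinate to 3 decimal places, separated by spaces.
0.621 0.621 5.121

after link 1: o_1 = (2.1213, 2.1213, 3.0000)
after link 2: o_2 = (0.6213, 0.6213, 5.1213)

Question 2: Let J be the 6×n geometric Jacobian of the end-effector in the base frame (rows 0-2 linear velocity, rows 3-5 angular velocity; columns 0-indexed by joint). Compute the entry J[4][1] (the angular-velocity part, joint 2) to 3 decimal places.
-0.707

axis z_1 = (0.7071,-0.7071,0.0000); lever o_n−o_1 = (-1.5000,-1.5000,2.1213)
cross product → J_v[:, 1] = (-1.5000,-1.5000,-2.1213)
J_ω[:, 1] = z_1
entry J[4][1] = -0.7071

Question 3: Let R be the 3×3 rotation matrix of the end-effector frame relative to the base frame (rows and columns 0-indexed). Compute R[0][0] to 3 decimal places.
-0.500

End-effector x-axis (col 0 of R) = (-0.5000,-0.5000,0.7071)
R[0][0] = -0.5000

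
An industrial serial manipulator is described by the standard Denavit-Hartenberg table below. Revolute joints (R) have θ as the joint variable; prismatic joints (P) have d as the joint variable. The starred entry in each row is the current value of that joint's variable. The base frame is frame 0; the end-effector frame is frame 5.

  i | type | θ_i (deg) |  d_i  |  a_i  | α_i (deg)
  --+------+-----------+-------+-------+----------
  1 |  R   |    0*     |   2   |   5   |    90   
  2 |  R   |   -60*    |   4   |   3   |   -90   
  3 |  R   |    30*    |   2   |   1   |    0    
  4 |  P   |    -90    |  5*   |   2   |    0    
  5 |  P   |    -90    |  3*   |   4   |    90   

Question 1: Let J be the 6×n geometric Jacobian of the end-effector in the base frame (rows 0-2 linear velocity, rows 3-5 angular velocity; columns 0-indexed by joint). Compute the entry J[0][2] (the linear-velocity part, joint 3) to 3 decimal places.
1.616

axis z_2 = (0.8660,-0.0000,0.5000); lever o_n−o_2 = (7.8612,-3.2321,6.3840)
cross product → J_v[:, 2] = (1.6160,-1.5981,-2.7990)
J_ω[:, 2] = z_2
entry J[0][2] = 1.6160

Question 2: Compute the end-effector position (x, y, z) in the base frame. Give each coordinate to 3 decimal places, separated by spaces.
after link 1: o_1 = (5.0000, 0.0000, 2.0000)
after link 2: o_2 = (6.5000, -4.0000, -0.5981)
after link 3: o_3 = (8.6651, -3.5000, -0.3481)
after link 4: o_4 = (13.4952, -5.2321, 1.2859)
after link 5: o_5 = (14.3612, -7.2321, 5.7859)

14.361 -7.232 5.786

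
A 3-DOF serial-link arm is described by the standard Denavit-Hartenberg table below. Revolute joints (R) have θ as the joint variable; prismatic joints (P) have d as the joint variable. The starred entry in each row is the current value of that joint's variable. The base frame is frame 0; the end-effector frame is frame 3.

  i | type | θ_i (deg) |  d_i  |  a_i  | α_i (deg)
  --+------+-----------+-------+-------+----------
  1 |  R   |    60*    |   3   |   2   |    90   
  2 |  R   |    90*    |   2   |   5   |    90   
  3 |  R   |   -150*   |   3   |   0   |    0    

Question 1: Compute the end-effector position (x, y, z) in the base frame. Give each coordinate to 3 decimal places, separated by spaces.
4.232 3.330 8.000

after link 1: o_1 = (1.0000, 1.7321, 3.0000)
after link 2: o_2 = (2.7321, 0.7321, 8.0000)
after link 3: o_3 = (4.2321, 3.3301, 8.0000)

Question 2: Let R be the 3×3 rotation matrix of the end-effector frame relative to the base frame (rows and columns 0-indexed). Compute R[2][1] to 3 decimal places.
0.500

End-effector y-axis (col 1 of R) = (-0.7500,0.4330,0.5000)
R[2][1] = 0.5000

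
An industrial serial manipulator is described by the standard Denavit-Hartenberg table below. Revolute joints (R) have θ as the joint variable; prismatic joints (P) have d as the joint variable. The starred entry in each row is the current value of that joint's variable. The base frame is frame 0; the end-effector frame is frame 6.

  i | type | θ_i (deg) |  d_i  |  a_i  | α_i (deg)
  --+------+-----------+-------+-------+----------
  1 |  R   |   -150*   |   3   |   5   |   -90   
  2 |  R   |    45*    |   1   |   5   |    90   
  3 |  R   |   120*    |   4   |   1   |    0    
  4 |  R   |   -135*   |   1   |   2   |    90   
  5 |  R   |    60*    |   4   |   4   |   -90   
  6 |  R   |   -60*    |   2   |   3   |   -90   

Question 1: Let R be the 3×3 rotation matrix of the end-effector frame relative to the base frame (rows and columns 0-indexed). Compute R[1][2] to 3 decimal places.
-0.780

End-effector z-axis (col 2 of R) = (-0.6092,-0.7800,0.1431)
R[1][2] = -0.7800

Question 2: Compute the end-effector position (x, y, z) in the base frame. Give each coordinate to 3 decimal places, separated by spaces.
after link 1: o_1 = (-4.3301, -2.5000, 3.0000)
after link 2: o_2 = (-6.8920, -5.1338, -0.5355)
after link 3: o_3 = (-8.6023, -7.1212, 2.6464)
after link 4: o_4 = (-10.6565, -7.7095, 1.9875)
after link 5: o_5 = (-15.5175, -5.4569, 3.8030)
after link 6: o_6 = (-17.0604, -3.7434, 6.5749)

-17.060 -3.743 6.575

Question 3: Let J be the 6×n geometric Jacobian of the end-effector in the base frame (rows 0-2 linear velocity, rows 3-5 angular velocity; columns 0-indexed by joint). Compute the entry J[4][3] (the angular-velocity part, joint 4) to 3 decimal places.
axis z_3 = (-0.6124,-0.3536,0.7071); lever o_n−o_3 = (-8.4581,3.3778,3.9285)
cross product → J_v[:, 3] = (-3.7774,-3.5751,-5.0589)
J_ω[:, 3] = z_3
entry J[4][3] = -0.3536

-0.354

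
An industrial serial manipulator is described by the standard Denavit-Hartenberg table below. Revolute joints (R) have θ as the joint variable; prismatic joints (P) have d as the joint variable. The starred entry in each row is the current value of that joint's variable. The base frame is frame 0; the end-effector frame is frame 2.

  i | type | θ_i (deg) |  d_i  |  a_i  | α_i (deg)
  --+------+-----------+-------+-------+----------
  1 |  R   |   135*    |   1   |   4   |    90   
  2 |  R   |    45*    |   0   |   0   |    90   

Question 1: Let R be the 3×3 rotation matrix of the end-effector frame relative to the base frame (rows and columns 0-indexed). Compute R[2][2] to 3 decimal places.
End-effector z-axis (col 2 of R) = (-0.5000,0.5000,-0.7071)
R[2][2] = -0.7071

-0.707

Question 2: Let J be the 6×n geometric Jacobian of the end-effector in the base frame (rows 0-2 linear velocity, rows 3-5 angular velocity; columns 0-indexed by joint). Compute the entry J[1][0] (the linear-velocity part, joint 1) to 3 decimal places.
axis z_0 = ẑ; lever o_n−o_0 = (-2.8284,2.8284,1.0000)
cross product → J_v[:, 0] = (-2.8284,-2.8284,0.0000)
J_ω[:, 0] = z_0
entry J[1][0] = -2.8284

-2.828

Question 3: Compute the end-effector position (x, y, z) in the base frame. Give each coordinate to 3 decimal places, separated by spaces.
-2.828 2.828 1.000

after link 1: o_1 = (-2.8284, 2.8284, 1.0000)
after link 2: o_2 = (-2.8284, 2.8284, 1.0000)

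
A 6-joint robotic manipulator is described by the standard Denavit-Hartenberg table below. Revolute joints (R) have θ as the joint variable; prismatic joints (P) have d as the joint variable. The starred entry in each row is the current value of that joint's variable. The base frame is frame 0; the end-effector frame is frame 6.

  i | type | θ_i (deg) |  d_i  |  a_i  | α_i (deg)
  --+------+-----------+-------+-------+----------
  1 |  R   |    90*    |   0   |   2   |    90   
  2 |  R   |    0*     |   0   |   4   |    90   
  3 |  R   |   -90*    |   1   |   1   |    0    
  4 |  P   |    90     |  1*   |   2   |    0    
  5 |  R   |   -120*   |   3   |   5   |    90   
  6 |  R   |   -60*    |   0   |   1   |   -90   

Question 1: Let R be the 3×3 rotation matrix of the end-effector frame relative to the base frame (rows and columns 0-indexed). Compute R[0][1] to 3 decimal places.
End-effector y-axis (col 1 of R) = (-0.5000,0.8660,-0.0000)
R[0][1] = -0.5000

-0.500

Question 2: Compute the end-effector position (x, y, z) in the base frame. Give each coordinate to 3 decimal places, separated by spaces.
after link 1: o_1 = (0.0000, 2.0000, 0.0000)
after link 2: o_2 = (0.0000, 6.0000, 0.0000)
after link 3: o_3 = (-1.0000, 6.0000, -1.0000)
after link 4: o_4 = (-1.0000, 8.0000, -2.0000)
after link 5: o_5 = (-5.3301, 5.5000, -5.0000)
after link 6: o_6 = (-5.7631, 5.2500, -4.1340)

-5.763 5.250 -4.134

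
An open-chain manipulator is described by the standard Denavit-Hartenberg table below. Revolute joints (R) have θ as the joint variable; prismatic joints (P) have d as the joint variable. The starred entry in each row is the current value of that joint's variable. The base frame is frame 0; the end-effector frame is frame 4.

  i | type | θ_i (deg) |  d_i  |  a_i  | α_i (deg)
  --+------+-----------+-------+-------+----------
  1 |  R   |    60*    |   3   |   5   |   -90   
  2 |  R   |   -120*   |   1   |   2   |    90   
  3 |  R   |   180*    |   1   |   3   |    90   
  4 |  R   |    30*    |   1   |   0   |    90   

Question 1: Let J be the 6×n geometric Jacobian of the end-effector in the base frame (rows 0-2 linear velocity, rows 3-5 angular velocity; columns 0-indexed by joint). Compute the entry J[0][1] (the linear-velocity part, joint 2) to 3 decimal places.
-0.683

axis z_1 = (-0.8660,0.5000,0.0000); lever o_n−o_1 = (-1.9151,0.6830,-1.3660)
cross product → J_v[:, 1] = (-0.6830,-1.1830,0.3660)
J_ω[:, 1] = z_1
entry J[0][1] = -0.6830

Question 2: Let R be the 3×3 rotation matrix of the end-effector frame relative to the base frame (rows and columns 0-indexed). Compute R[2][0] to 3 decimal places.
-1.000

End-effector x-axis (col 0 of R) = (-0.0000,-0.0000,-1.0000)
R[2][0] = -1.0000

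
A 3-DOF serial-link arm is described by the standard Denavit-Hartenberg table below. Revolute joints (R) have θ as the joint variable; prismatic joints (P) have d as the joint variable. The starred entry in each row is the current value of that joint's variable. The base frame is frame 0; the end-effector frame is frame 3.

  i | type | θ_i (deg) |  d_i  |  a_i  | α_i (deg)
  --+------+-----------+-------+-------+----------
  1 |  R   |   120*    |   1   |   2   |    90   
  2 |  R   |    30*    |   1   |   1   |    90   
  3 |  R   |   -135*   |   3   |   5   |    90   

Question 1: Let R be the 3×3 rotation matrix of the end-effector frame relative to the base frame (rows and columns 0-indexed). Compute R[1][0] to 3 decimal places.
-0.884

End-effector x-axis (col 0 of R) = (-0.3062,-0.8839,-0.3536)
R[1][0] = -0.8839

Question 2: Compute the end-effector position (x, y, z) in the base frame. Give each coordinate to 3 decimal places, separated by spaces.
-2.848 -0.138 -2.866

after link 1: o_1 = (-1.0000, 1.7321, 1.0000)
after link 2: o_2 = (-0.5670, 2.9821, 1.5000)
after link 3: o_3 = (-2.8479, -0.1383, -2.8658)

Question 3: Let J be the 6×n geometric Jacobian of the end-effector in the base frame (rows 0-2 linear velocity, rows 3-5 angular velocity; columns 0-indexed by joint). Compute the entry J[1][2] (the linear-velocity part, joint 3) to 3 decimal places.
0.884

axis z_2 = (-0.2500,0.4330,-0.8660); lever o_n−o_2 = (-2.2809,-3.1204,-4.3658)
cross product → J_v[:, 2] = (-4.5928,0.8839,1.7678)
J_ω[:, 2] = z_2
entry J[1][2] = 0.8839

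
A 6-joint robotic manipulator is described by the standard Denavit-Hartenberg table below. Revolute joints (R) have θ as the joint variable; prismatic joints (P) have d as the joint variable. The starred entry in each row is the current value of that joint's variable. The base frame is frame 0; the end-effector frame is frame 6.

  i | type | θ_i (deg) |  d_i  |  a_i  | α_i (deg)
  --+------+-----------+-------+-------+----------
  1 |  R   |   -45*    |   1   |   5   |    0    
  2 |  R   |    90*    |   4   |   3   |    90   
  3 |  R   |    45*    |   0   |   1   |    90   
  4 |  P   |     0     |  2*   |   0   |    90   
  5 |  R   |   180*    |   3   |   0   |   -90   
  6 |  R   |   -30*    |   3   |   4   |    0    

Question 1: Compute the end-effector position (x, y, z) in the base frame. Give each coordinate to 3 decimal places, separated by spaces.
0.389 0.389 3.965

after link 1: o_1 = (3.5355, -3.5355, 1.0000)
after link 2: o_2 = (5.6569, -1.4142, 5.0000)
after link 3: o_3 = (6.1569, -0.9142, 5.7071)
after link 4: o_4 = (7.1569, 0.0858, 4.2929)
after link 5: o_5 = (5.0355, 2.2071, 4.2929)
after link 6: o_6 = (0.3893, 0.3893, 3.9647)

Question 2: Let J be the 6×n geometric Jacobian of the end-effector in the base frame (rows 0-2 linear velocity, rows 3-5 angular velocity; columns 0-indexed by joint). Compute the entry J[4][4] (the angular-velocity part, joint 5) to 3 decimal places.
0.707

axis z_4 = (-0.7071,0.7071,-0.0000); lever o_n−o_4 = (-6.7676,0.3035,-0.3282)
cross product → J_v[:, 4] = (-0.2321,-0.2321,4.5708)
J_ω[:, 4] = z_4
entry J[4][4] = 0.7071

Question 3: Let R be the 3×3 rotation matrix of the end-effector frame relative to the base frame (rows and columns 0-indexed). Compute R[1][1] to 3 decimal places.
-0.862

End-effector y-axis (col 1 of R) = (0.3624,-0.8624,-0.3536)
R[1][1] = -0.8624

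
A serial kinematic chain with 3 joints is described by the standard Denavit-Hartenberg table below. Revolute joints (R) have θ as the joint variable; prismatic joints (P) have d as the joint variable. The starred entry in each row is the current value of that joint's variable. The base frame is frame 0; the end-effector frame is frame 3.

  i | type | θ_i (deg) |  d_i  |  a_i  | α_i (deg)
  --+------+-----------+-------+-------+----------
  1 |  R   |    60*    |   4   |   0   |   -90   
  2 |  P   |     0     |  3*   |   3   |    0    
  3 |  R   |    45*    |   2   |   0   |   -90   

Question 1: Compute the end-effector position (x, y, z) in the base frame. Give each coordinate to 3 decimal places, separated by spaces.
after link 1: o_1 = (0.0000, 0.0000, 4.0000)
after link 2: o_2 = (-1.0981, 4.0981, 4.0000)
after link 3: o_3 = (-2.8301, 5.0981, 4.0000)

-2.830 5.098 4.000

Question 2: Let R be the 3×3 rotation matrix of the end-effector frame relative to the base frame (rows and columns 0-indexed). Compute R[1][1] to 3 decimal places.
-0.500

End-effector y-axis (col 1 of R) = (0.8660,-0.5000,-0.0000)
R[1][1] = -0.5000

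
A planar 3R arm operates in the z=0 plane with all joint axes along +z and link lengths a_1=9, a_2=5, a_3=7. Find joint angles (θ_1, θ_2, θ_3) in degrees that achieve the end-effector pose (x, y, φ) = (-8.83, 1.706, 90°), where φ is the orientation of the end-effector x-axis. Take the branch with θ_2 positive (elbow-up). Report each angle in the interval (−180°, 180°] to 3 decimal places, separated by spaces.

wrist centre = target − a_3·(cos φ, sin φ) = (-8.8300, -5.2940)
cos θ_2 = (105.9953−9²−5²)/(2·9·5) = -0.0001; θ_2 = 90.0030° (elbow-up)
β = atan2(-5.2940,-8.8300) = -149.0553°; ψ = atan2(5.0000,8.9997) = 29.0553°
θ_1 = β − ψ = -178.1106°
θ_3 = φ − θ_1 − θ_2 = 178.1077° (wrapped to (-180°,180°])

-178.111 90.003 178.108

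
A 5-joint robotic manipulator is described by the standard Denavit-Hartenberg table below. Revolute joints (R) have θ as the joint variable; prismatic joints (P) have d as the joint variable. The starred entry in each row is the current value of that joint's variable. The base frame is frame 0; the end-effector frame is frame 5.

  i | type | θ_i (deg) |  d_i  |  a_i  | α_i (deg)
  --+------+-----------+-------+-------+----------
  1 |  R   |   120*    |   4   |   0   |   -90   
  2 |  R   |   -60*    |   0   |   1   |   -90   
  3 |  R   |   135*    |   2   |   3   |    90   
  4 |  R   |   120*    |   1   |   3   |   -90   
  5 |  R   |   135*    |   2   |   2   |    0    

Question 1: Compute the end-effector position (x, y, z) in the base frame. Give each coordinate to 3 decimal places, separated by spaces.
-1.083 1.962 3.135

after link 1: o_1 = (0.0000, 0.0000, 4.0000)
after link 2: o_2 = (-0.2500, 0.4330, 4.8660)
after link 3: o_3 = (1.2514, 2.0751, 2.0289)
after link 4: o_4 = (-0.6217, 4.6124, 2.2608)
after link 5: o_5 = (-1.0832, 1.9622, 3.1348)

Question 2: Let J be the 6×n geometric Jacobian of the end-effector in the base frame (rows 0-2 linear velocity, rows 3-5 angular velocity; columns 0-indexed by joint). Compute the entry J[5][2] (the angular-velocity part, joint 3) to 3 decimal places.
axis z_2 = (-0.4330,0.7500,-0.5000); lever o_n−o_2 = (-0.8332,1.5292,-1.7312)
cross product → J_v[:, 2] = (-0.5338,-0.3330,-0.0373)
J_ω[:, 2] = z_2
entry J[5][2] = -0.5000

-0.500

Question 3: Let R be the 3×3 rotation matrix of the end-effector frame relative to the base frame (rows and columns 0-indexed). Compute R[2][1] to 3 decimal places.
End-effector y-axis (col 1 of R) = (0.8522,0.0240,0.5227)
R[2][1] = 0.5227

0.523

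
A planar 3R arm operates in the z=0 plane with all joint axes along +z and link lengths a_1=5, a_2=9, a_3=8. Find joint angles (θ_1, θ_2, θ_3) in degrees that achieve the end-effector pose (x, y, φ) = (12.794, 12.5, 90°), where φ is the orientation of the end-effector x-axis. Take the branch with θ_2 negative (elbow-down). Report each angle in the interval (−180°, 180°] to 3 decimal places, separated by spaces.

wrist centre = target − a_3·(cos φ, sin φ) = (12.7940, 4.5000)
cos θ_2 = (183.9364−5²−9²)/(2·5·9) = 0.8660; θ_2 = -30.0074° (elbow-down)
β = atan2(4.5000,12.7940) = 19.3782°; ψ = atan2(-4.5010,12.7936) = -19.3827°
θ_1 = β − ψ = 38.7609°
θ_3 = φ − θ_1 − θ_2 = 81.2466° (wrapped to (-180°,180°])

38.761 -30.007 81.247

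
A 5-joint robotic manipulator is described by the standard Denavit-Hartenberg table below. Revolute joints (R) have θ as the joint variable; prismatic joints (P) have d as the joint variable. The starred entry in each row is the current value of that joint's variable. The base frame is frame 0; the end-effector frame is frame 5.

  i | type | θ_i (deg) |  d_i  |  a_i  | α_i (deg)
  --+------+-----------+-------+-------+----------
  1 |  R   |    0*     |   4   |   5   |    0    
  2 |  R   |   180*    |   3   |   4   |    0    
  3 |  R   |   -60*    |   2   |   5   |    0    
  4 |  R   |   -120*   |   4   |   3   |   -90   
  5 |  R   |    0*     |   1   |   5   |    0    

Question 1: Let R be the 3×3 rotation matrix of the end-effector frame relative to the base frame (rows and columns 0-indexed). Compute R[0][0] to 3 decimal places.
1.000

End-effector x-axis (col 0 of R) = (1.0000,0.0000,0.0000)
R[0][0] = 1.0000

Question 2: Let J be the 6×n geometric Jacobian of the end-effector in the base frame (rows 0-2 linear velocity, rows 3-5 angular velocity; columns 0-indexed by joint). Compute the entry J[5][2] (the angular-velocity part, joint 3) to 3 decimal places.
1.000

axis z_2 = (0.0000,0.0000,1.0000); lever o_n−o_2 = (5.5000,5.3301,6.0000)
cross product → J_v[:, 2] = (-5.3301,5.5000,0.0000)
J_ω[:, 2] = z_2
entry J[5][2] = 1.0000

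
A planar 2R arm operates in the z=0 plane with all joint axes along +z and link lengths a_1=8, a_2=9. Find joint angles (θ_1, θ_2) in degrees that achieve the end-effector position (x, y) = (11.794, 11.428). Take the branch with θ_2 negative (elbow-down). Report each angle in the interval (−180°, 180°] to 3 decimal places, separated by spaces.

cos θ_2 = (269.6976−8²−9²)/(2·8·9) = 0.8660; θ_2 = -30.0080° (elbow-down)
β = atan2(11.4280,11.7940) = 44.0970°; ψ = atan2(-4.5011,15.7936) = -15.9073°
θ_1 = β − ψ = 60.0043°

60.004 -30.008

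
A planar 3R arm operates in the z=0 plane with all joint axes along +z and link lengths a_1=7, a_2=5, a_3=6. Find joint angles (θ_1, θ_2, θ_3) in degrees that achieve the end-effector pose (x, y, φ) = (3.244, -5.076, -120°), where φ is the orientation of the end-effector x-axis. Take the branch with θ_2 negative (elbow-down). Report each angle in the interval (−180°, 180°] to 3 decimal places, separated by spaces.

45.000 -119.998 -45.002

wrist centre = target − a_3·(cos φ, sin φ) = (6.2440, 0.1202)
cos θ_2 = (39.0020−7²−5²)/(2·7·5) = -0.5000; θ_2 = -119.9981° (elbow-down)
β = atan2(0.1202,6.2440) = 1.1024°; ψ = atan2(-4.3302,4.5001) = -43.8975°
θ_1 = β − ψ = 44.9999°
θ_3 = φ − θ_1 − θ_2 = -45.0018° (wrapped to (-180°,180°])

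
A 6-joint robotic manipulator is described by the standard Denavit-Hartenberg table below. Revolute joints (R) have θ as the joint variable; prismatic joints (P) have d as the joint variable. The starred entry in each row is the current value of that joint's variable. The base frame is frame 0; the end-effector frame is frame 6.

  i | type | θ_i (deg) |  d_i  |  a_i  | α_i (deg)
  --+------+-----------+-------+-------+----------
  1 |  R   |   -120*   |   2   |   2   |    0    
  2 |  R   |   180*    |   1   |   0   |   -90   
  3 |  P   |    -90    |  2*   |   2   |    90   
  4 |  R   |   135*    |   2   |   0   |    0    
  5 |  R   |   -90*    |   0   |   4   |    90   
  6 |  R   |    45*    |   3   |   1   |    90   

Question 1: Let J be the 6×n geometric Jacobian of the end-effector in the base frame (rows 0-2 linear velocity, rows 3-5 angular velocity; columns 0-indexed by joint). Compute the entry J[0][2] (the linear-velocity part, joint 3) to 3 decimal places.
prismatic axis z_2 = (-0.8660,0.5000,0.0000)
J_v[:, 2] = z_2; J_ω[:, 2] = (0,0,0)
entry J[0][2] = -0.8660

-0.866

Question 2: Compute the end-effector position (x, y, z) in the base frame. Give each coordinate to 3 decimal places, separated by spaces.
-5.131 -2.473 10.450

after link 1: o_1 = (-1.0000, -1.7321, 2.0000)
after link 2: o_2 = (-1.0000, -1.7321, 3.0000)
after link 3: o_3 = (-2.7321, -0.7321, 5.0000)
after link 4: o_4 = (-3.7321, -2.4641, 5.0000)
after link 5: o_5 = (-6.1815, -1.0499, 7.8284)
after link 6: o_6 = (-5.1310, -2.4729, 10.4497)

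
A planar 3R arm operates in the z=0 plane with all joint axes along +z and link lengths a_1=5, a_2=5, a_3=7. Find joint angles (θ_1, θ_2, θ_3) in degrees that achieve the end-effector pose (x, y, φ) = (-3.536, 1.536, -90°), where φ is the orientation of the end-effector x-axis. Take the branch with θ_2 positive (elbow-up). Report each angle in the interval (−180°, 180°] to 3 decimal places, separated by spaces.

90.011 44.982 135.008

wrist centre = target − a_3·(cos φ, sin φ) = (-3.5360, 8.5360)
cos θ_2 = (85.3666−5²−5²)/(2·5·5) = 0.7073; θ_2 = 44.9818° (elbow-up)
β = atan2(8.5360,-3.5360) = 112.5016°; ψ = atan2(3.5344,8.5367) = 22.4909°
θ_1 = β − ψ = 90.0107°
θ_3 = φ − θ_1 − θ_2 = 135.0076° (wrapped to (-180°,180°])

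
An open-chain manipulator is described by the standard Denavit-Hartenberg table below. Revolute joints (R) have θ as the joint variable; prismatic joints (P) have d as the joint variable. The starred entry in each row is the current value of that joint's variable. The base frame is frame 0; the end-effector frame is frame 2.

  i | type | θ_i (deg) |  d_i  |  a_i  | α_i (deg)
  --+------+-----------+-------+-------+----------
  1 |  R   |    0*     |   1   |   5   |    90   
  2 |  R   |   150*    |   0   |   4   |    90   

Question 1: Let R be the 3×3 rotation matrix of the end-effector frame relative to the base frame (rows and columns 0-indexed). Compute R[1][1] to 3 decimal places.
-1.000

End-effector y-axis (col 1 of R) = (-0.0000,-1.0000,0.0000)
R[1][1] = -1.0000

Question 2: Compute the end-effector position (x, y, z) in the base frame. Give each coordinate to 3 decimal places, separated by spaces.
1.536 0.000 3.000

after link 1: o_1 = (5.0000, 0.0000, 1.0000)
after link 2: o_2 = (1.5359, 0.0000, 3.0000)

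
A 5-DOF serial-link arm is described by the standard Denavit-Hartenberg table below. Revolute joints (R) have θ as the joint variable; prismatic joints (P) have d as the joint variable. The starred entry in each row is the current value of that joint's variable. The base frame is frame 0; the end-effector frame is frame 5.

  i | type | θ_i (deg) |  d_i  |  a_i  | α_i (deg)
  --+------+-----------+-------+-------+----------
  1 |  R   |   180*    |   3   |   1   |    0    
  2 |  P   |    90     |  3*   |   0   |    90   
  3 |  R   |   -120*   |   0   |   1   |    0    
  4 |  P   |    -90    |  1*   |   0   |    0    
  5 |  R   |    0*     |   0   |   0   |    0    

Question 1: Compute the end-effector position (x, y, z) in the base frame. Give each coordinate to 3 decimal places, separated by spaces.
-2.000 0.500 5.134

after link 1: o_1 = (-1.0000, 0.0000, 3.0000)
after link 2: o_2 = (-1.0000, 0.0000, 6.0000)
after link 3: o_3 = (-1.0000, 0.5000, 5.1340)
after link 4: o_4 = (-2.0000, 0.5000, 5.1340)
after link 5: o_5 = (-2.0000, 0.5000, 5.1340)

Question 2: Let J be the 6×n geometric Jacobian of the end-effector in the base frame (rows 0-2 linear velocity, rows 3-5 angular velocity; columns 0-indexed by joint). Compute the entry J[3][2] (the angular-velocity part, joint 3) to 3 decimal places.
-1.000

axis z_2 = (-1.0000,0.0000,0.0000); lever o_n−o_2 = (-1.0000,0.5000,-0.8660)
cross product → J_v[:, 2] = (-0.0000,-0.8660,-0.5000)
J_ω[:, 2] = z_2
entry J[3][2] = -1.0000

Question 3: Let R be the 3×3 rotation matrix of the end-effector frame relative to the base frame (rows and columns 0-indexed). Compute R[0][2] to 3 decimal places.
End-effector z-axis (col 2 of R) = (-1.0000,0.0000,0.0000)
R[0][2] = -1.0000

-1.000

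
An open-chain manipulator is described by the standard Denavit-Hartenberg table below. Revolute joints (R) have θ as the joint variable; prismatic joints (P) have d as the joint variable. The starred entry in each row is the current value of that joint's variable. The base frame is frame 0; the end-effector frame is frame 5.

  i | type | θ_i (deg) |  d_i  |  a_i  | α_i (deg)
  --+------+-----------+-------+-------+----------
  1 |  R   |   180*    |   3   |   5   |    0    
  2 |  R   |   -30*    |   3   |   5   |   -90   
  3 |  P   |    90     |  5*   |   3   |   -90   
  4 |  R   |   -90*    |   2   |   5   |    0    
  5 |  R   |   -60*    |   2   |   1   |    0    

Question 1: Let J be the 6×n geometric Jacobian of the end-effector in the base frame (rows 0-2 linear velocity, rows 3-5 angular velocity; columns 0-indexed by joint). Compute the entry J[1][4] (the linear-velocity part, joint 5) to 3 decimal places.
-0.750

axis z_4 = (0.8660,-0.5000,-0.0000); lever o_n−o_4 = (1.4821,-1.4330,0.8660)
cross product → J_v[:, 4] = (-0.4330,-0.7500,-0.5000)
J_ω[:, 4] = z_4
entry J[1][4] = -0.7500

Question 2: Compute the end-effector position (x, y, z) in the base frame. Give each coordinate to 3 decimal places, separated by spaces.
after link 1: o_1 = (-5.0000, 0.0000, 3.0000)
after link 2: o_2 = (-9.3301, 2.5000, 6.0000)
after link 3: o_3 = (-11.8301, -1.8301, 3.0000)
after link 4: o_4 = (-12.5981, -7.1603, 3.0000)
after link 5: o_5 = (-11.1160, -8.5933, 3.8660)

-11.116 -8.593 3.866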